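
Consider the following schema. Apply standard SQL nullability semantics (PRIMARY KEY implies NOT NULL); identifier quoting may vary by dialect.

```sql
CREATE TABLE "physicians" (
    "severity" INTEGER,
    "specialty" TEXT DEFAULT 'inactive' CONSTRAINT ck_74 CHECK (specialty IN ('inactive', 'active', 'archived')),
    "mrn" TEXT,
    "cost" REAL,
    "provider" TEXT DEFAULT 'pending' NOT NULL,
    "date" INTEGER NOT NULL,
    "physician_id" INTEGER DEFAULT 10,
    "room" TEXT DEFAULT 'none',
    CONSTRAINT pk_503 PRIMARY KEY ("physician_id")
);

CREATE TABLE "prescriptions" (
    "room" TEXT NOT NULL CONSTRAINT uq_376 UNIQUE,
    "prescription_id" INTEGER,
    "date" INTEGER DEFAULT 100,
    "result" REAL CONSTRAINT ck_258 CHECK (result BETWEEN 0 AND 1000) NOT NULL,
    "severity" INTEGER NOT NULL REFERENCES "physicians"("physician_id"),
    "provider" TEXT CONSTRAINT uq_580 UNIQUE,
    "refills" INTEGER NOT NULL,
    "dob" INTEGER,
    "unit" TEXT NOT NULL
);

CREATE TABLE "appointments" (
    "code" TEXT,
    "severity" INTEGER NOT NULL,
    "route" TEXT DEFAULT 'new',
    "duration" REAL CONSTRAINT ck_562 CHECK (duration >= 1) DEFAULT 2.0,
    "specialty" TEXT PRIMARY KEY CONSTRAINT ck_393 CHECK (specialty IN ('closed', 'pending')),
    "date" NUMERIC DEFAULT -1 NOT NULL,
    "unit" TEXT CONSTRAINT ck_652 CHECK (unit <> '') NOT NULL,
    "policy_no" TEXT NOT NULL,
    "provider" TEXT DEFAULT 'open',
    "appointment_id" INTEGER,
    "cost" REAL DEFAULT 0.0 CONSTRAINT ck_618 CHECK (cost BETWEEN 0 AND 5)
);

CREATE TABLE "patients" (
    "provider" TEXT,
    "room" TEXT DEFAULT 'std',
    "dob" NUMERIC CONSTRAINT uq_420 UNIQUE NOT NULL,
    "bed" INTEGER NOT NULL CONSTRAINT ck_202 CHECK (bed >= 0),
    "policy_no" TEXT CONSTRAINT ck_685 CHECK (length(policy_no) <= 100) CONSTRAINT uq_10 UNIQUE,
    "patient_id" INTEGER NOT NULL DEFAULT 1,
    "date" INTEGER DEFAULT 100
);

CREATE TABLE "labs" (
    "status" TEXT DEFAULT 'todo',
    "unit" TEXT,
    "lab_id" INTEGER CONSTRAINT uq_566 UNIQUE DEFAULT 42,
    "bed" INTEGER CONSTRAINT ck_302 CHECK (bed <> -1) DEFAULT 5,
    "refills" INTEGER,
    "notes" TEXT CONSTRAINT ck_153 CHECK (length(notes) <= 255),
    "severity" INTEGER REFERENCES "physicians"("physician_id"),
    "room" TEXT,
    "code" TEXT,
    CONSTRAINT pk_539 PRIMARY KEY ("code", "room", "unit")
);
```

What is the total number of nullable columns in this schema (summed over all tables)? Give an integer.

25

physicians: 5 nullable (severity, specialty, mrn, cost, room — PK (physician_id) and explicit NOT NULL columns excluded).
prescriptions: 4 nullable (prescription_id, date, provider, dob — PK none and explicit NOT NULL columns excluded).
appointments: 6 nullable (code, route, duration, provider, appointment_id, cost — PK (specialty) and explicit NOT NULL columns excluded).
patients: 4 nullable (provider, room, policy_no, date — PK none and explicit NOT NULL columns excluded).
labs: 6 nullable (status, lab_id, bed, refills, notes, severity — PK (code, room, unit) and explicit NOT NULL columns excluded).
Total: 5 + 4 + 6 + 4 + 6 = 25.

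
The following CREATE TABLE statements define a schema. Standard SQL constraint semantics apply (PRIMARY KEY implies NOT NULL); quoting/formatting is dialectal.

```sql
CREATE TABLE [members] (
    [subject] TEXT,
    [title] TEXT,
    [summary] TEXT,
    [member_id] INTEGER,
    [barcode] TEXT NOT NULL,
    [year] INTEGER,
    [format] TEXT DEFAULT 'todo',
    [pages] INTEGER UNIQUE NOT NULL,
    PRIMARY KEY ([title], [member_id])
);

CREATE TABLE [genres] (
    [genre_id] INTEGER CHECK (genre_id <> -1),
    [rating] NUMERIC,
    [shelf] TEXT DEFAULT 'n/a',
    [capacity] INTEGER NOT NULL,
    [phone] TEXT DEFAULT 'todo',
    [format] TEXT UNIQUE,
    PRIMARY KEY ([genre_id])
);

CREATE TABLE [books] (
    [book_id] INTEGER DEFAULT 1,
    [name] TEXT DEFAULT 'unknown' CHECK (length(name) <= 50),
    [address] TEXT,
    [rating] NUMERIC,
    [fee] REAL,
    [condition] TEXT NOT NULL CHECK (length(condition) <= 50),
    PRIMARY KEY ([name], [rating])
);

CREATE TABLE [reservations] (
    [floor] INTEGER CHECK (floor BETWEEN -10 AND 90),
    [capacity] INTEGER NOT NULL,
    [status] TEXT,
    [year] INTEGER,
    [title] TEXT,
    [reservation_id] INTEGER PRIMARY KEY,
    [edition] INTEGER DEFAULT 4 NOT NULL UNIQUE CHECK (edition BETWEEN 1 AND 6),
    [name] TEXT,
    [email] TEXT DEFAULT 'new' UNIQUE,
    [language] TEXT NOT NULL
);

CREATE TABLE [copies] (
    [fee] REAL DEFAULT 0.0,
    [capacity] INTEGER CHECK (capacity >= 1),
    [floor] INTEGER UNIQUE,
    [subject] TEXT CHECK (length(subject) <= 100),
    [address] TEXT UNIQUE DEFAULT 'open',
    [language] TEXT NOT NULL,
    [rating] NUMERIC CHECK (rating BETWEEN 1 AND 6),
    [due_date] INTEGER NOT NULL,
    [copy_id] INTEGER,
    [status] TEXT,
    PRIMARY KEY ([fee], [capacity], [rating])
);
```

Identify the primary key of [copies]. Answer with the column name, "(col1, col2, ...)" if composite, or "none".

(fee, capacity, rating)

A table-level PRIMARY KEY clause names 3 columns: fee, capacity, rating.
This is a composite key — the combination is unique, not each column individually.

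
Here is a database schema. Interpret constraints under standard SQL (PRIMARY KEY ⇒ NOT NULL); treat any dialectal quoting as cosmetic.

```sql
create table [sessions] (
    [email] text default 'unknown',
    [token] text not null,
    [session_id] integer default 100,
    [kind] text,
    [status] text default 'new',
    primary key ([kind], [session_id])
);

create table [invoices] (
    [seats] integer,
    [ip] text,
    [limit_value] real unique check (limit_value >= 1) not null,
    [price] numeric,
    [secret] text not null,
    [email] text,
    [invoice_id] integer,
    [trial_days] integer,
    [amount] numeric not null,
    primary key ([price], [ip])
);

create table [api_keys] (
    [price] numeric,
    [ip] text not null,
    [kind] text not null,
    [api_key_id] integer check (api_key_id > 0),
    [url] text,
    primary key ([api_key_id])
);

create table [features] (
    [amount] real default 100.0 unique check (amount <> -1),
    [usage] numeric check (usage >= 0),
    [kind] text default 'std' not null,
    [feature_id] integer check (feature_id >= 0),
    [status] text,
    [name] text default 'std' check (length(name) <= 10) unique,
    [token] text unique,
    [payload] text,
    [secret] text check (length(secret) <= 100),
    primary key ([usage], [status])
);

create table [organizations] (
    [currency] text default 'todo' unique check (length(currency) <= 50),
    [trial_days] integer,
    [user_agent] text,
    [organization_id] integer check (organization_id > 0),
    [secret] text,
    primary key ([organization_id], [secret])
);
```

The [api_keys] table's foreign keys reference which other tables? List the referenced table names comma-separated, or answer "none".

No column in api_keys has a REFERENCES clause.

none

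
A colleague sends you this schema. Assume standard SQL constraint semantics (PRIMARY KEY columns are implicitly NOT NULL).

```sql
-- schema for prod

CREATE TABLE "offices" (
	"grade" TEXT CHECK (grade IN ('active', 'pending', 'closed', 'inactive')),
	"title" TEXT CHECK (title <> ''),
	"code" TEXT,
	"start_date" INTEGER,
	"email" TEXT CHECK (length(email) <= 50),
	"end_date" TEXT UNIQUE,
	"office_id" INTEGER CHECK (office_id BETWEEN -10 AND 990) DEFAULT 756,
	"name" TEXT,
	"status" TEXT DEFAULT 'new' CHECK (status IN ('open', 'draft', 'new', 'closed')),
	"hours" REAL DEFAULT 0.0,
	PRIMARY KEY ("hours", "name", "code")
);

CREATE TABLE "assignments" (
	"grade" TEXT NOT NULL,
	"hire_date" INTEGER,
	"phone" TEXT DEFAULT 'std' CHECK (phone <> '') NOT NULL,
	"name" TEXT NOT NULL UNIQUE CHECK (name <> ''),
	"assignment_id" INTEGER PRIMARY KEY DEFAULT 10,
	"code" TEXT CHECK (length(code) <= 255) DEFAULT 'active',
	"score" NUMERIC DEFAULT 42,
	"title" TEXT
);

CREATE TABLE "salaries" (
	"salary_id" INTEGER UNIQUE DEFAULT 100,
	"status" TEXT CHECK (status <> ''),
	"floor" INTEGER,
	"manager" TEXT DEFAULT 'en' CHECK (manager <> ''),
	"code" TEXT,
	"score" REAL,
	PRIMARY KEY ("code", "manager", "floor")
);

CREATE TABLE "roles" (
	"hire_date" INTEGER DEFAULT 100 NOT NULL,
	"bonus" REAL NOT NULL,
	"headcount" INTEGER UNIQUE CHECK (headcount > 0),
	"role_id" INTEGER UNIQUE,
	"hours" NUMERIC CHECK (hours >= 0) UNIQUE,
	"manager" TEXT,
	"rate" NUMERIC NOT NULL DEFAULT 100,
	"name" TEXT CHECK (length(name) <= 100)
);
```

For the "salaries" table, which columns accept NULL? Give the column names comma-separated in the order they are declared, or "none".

salary_id, status, score

- salary_id: UNIQUE does not imply NOT NULL → nullable.
- status: CHECK does not forbid NULL (a CHECK constraint passes when its expression is NULL) → nullable.
- floor: part of the PRIMARY KEY, which implies NOT NULL → not nullable.
- manager: part of the PRIMARY KEY, which implies NOT NULL → not nullable.
- code: part of the PRIMARY KEY, which implies NOT NULL → not nullable.
- score: no NOT NULL constraint applies → nullable.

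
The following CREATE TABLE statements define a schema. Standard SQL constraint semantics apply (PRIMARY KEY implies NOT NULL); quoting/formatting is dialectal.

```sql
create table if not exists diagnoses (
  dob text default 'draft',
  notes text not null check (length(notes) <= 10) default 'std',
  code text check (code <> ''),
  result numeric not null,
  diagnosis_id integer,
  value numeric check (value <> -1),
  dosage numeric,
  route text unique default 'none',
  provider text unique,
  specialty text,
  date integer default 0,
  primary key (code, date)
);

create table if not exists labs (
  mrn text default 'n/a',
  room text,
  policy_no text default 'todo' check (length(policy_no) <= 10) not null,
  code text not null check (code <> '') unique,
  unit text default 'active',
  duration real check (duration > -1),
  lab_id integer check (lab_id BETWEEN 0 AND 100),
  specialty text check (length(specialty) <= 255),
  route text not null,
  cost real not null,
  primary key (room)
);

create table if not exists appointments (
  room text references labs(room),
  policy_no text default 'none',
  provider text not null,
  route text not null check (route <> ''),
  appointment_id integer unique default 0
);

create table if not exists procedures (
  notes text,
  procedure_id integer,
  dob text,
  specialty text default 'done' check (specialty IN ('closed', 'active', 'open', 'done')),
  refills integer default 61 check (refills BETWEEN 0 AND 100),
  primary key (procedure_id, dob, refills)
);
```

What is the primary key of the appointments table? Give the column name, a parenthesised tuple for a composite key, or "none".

none

No column is declared PRIMARY KEY inline, and there is no table-level PRIMARY KEY clause in appointments.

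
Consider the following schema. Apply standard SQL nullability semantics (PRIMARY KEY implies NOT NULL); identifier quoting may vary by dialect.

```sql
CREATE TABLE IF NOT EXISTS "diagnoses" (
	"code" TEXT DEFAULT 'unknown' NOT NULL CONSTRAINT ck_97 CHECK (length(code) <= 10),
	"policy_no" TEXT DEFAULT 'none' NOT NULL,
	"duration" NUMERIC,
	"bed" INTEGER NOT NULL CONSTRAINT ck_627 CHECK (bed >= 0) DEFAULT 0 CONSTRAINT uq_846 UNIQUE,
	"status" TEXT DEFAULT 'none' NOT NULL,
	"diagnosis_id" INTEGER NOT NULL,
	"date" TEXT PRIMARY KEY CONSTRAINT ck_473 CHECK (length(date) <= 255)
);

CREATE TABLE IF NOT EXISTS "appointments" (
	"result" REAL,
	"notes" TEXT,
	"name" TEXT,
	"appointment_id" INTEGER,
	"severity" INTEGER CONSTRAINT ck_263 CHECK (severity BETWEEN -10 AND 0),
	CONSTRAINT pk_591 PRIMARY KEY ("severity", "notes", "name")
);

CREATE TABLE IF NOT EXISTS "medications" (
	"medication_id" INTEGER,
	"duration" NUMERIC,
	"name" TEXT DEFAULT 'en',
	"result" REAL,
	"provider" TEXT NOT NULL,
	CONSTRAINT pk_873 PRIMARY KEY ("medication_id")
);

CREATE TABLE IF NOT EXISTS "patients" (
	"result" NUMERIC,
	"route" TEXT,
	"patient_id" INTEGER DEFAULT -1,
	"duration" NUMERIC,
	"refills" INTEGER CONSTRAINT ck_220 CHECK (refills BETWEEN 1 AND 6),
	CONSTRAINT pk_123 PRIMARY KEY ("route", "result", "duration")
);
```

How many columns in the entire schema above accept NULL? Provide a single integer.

diagnoses: 1 nullable (duration — PK (date) and explicit NOT NULL columns excluded).
appointments: 2 nullable (result, appointment_id — PK (severity, notes, name) and explicit NOT NULL columns excluded).
medications: 3 nullable (duration, name, result — PK (medication_id) and explicit NOT NULL columns excluded).
patients: 2 nullable (patient_id, refills — PK (route, result, duration) and explicit NOT NULL columns excluded).
Total: 1 + 2 + 3 + 2 = 8.

8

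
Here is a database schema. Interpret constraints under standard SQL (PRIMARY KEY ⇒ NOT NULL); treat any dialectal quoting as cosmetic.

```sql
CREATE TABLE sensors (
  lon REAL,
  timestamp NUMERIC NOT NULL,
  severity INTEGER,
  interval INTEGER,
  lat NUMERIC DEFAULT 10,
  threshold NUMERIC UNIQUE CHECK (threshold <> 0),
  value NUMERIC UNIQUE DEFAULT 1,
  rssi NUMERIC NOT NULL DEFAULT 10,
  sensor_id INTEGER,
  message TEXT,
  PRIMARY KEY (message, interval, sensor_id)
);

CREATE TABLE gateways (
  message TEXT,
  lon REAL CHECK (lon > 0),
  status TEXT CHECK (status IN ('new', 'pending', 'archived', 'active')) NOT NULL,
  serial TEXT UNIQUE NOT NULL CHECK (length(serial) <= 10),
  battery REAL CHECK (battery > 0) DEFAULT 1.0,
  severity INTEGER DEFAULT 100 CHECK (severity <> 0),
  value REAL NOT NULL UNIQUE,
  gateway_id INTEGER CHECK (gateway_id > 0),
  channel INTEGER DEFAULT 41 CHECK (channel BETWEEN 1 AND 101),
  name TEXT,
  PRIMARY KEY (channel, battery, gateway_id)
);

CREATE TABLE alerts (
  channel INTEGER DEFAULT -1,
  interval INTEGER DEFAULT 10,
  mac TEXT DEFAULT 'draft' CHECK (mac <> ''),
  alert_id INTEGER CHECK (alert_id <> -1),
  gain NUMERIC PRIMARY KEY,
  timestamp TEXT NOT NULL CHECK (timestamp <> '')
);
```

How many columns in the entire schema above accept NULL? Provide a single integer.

13

sensors: 5 nullable (lon, severity, lat, threshold, value — PK (message, interval, sensor_id) and explicit NOT NULL columns excluded).
gateways: 4 nullable (message, lon, severity, name — PK (channel, battery, gateway_id) and explicit NOT NULL columns excluded).
alerts: 4 nullable (channel, interval, mac, alert_id — PK (gain) and explicit NOT NULL columns excluded).
Total: 5 + 4 + 4 = 13.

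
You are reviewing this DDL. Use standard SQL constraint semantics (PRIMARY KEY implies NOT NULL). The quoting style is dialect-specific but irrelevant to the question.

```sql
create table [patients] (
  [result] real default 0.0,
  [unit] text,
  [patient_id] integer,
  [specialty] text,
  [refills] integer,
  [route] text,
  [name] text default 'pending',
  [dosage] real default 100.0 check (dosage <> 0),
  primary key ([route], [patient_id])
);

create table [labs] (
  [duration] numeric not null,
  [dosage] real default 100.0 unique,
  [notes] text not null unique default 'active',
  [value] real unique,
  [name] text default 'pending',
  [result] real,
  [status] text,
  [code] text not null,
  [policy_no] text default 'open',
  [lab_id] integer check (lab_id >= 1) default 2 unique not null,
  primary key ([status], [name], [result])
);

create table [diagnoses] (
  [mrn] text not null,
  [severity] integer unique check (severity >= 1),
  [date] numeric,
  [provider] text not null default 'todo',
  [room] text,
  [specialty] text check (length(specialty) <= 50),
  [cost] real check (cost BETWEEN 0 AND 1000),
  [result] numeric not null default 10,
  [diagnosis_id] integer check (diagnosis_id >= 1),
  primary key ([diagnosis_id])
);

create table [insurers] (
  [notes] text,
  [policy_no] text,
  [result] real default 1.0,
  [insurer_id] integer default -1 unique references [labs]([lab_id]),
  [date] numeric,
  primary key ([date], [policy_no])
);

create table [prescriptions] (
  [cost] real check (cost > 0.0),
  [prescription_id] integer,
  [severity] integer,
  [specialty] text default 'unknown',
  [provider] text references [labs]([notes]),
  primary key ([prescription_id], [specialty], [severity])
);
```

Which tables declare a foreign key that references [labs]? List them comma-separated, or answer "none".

insurers, prescriptions

- insurers.insurer_id references labs(lab_id).
- prescriptions.provider references labs(notes).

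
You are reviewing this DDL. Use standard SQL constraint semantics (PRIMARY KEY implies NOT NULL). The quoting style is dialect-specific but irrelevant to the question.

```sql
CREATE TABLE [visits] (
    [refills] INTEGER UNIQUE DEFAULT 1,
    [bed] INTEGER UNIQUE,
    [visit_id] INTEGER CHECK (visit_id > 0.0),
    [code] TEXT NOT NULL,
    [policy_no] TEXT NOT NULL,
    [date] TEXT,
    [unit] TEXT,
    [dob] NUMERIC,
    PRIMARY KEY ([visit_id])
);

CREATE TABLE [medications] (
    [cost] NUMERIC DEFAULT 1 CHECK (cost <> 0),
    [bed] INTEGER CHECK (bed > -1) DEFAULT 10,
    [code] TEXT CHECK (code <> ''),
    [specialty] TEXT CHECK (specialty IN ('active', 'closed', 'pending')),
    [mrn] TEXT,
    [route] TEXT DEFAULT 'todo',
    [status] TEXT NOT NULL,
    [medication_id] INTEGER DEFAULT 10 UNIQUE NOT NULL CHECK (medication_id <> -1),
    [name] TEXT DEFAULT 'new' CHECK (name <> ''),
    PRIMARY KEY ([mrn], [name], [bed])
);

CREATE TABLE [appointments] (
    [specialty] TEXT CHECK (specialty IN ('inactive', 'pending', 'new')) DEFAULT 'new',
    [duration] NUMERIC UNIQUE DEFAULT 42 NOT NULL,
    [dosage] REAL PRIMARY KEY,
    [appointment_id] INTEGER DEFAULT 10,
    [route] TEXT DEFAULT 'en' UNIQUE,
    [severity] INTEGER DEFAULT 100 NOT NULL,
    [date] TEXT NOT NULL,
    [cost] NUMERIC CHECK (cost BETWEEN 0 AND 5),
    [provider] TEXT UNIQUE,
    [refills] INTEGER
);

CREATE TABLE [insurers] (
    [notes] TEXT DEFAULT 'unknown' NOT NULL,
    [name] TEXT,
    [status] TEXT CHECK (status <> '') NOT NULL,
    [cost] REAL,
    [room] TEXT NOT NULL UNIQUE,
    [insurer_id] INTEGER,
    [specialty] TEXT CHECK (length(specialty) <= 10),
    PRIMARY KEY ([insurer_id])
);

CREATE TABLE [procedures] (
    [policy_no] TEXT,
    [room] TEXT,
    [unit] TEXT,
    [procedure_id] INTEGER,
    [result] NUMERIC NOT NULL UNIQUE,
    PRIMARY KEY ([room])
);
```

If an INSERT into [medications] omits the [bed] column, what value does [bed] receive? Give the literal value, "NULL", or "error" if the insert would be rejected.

10

bed has an explicit DEFAULT 10.
When the column is omitted from an INSERT, that default is used.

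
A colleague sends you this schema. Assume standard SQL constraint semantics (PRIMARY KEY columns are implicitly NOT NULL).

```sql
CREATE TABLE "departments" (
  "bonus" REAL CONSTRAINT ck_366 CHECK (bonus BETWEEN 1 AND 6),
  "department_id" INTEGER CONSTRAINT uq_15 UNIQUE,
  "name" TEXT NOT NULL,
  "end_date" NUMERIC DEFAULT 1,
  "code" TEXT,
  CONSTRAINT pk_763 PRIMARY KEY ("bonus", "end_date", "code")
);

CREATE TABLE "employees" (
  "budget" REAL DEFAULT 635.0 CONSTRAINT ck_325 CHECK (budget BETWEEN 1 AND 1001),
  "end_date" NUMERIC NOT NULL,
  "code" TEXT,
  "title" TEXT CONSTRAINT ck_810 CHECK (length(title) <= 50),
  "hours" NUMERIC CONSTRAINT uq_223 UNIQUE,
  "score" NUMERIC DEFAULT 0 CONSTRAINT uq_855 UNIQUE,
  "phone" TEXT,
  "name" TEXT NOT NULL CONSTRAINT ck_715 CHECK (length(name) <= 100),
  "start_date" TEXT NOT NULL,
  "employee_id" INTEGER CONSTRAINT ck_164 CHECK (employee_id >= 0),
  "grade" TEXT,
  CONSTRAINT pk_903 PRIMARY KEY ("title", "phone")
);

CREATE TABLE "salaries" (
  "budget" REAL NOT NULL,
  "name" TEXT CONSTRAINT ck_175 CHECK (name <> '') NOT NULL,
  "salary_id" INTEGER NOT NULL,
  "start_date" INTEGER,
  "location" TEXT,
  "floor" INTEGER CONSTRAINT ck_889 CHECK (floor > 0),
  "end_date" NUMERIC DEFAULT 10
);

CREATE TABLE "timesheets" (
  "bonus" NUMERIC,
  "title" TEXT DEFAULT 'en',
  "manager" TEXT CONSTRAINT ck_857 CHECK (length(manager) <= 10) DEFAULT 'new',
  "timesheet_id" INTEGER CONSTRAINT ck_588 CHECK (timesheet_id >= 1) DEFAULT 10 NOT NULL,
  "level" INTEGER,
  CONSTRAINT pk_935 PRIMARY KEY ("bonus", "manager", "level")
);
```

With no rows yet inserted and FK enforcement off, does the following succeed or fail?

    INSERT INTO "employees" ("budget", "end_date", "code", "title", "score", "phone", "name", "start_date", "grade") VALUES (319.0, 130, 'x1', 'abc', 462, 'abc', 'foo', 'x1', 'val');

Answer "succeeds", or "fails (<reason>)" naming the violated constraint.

NOT NULL columns: end_date is supplied; name is supplied; phone is supplied; start_date is supplied; title is supplied.
CHECK constraints: 319.0 satisfies (budget BETWEEN 1 AND 1001); 'abc' satisfies (length(title) <= 50); 'foo' satisfies (length(name) <= 100).
No constraint is violated.

succeeds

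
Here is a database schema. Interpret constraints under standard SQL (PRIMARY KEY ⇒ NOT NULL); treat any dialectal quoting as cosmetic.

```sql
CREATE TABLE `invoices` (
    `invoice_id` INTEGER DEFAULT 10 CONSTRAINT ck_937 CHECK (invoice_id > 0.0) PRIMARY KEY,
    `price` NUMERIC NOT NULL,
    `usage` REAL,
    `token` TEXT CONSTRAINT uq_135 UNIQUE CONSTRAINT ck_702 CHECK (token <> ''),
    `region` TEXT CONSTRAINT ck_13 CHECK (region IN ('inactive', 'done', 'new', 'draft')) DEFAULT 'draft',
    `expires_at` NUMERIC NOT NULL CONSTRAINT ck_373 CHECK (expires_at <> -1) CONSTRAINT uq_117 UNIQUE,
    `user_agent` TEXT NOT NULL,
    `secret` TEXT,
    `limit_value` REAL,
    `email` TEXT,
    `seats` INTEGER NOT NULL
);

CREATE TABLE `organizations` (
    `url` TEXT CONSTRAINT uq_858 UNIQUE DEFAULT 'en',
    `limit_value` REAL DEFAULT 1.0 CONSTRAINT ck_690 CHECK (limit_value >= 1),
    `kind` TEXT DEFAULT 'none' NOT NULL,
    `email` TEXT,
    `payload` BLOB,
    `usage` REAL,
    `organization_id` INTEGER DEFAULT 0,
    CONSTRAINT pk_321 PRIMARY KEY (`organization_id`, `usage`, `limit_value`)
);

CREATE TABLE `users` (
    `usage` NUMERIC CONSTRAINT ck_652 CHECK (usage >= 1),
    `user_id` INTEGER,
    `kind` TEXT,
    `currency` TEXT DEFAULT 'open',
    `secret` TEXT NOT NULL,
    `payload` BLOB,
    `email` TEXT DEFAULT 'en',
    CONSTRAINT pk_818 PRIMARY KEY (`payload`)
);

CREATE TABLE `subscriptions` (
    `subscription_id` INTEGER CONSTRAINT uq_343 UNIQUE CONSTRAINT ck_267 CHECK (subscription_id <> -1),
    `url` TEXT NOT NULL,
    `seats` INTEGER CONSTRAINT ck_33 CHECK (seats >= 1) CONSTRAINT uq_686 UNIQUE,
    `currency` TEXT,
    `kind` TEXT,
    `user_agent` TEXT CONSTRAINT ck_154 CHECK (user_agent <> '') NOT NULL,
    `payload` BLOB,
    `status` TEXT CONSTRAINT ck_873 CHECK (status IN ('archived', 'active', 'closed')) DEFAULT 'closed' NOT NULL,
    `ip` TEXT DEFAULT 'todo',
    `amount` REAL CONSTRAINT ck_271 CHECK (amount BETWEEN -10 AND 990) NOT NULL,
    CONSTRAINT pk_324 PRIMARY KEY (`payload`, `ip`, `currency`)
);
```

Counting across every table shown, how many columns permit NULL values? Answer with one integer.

17

invoices: 6 nullable (usage, token, region, secret, limit_value, email — PK (invoice_id) and explicit NOT NULL columns excluded).
organizations: 3 nullable (url, email, payload — PK (organization_id, usage, limit_value) and explicit NOT NULL columns excluded).
users: 5 nullable (usage, user_id, kind, currency, email — PK (payload) and explicit NOT NULL columns excluded).
subscriptions: 3 nullable (subscription_id, seats, kind — PK (payload, ip, currency) and explicit NOT NULL columns excluded).
Total: 6 + 3 + 5 + 3 = 17.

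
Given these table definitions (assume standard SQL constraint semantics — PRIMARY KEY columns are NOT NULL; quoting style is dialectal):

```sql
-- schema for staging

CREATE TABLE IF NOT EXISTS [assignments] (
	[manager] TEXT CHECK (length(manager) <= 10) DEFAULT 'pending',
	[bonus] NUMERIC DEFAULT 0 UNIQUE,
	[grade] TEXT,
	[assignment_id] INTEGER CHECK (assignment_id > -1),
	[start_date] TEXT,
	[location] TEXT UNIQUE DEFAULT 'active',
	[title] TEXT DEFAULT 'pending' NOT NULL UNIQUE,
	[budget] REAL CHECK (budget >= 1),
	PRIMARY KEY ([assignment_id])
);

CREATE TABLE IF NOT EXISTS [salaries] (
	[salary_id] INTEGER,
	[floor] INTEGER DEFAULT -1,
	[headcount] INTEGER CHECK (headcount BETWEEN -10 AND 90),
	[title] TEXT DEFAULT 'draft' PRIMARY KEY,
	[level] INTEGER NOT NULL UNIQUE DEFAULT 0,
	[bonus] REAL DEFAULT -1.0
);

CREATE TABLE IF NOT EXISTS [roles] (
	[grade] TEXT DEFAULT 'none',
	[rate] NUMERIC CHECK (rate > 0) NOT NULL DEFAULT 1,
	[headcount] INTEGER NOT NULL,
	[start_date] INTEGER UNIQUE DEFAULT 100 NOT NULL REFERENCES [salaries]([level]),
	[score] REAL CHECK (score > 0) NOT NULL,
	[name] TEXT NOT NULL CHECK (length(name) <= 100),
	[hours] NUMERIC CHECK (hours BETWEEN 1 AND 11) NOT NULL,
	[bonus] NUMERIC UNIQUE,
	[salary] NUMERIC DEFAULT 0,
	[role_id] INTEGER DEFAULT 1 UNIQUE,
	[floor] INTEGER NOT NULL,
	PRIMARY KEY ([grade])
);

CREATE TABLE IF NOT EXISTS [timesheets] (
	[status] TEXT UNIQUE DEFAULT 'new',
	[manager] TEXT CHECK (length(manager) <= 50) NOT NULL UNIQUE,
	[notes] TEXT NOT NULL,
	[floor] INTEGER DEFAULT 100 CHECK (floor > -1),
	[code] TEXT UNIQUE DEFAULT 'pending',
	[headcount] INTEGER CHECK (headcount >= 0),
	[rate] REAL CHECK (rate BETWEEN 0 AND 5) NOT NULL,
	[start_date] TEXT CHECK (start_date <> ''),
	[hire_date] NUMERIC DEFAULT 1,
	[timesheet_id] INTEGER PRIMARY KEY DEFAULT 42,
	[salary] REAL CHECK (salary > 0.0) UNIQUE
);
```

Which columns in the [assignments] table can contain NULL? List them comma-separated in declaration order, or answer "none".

- manager: CHECK does not forbid NULL (a CHECK constraint passes when its expression is NULL) → nullable.
- bonus: UNIQUE does not imply NOT NULL → nullable.
- grade: no NOT NULL constraint applies → nullable.
- assignment_id: part of the PRIMARY KEY, which implies NOT NULL → not nullable.
- start_date: no NOT NULL constraint applies → nullable.
- location: UNIQUE does not imply NOT NULL → nullable.
- title: declared NOT NULL → not nullable.
- budget: CHECK does not forbid NULL (a CHECK constraint passes when its expression is NULL) → nullable.

manager, bonus, grade, start_date, location, budget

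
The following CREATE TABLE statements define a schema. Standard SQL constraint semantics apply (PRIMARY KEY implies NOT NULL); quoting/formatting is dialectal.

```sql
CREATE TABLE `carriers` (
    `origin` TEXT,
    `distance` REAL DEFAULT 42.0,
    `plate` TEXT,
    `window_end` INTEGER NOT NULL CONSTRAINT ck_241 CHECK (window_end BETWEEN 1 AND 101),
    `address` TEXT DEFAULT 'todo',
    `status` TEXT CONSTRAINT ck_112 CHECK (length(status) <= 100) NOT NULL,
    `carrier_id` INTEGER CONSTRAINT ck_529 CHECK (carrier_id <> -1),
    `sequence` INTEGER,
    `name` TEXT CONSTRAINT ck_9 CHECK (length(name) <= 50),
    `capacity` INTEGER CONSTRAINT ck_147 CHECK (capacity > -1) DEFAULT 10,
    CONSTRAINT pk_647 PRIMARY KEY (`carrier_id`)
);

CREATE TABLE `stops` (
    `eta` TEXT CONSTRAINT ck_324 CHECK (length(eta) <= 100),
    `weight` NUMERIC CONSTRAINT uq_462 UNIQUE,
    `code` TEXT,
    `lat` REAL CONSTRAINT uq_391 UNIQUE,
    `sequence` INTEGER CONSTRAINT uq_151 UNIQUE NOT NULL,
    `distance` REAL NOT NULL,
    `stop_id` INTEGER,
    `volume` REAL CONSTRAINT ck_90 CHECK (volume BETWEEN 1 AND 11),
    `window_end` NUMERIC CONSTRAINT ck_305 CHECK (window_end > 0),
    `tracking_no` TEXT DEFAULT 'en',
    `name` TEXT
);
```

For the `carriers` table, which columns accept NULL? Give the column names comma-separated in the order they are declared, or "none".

- origin: no NOT NULL constraint applies → nullable.
- distance: DEFAULT only fills an omitted column; an explicit NULL is still allowed → nullable.
- plate: no NOT NULL constraint applies → nullable.
- window_end: declared NOT NULL → not nullable.
- address: DEFAULT only fills an omitted column; an explicit NULL is still allowed → nullable.
- status: declared NOT NULL → not nullable.
- carrier_id: part of the PRIMARY KEY, which implies NOT NULL → not nullable.
- sequence: no NOT NULL constraint applies → nullable.
- name: CHECK does not forbid NULL (a CHECK constraint passes when its expression is NULL) → nullable.
- capacity: CHECK does not forbid NULL (a CHECK constraint passes when its expression is NULL) → nullable.

origin, distance, plate, address, sequence, name, capacity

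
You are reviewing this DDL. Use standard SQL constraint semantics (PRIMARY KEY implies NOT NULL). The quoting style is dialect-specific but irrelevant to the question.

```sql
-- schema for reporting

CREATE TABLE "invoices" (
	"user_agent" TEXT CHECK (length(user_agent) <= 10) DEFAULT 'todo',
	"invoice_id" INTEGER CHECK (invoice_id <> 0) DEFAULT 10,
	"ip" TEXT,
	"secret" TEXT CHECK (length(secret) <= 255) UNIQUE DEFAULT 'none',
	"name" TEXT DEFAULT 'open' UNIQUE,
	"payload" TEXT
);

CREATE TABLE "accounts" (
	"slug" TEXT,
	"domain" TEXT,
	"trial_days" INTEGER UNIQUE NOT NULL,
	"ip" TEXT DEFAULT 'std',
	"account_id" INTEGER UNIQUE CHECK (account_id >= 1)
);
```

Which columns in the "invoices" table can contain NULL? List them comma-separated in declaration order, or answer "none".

user_agent, invoice_id, ip, secret, name, payload

- user_agent: CHECK does not forbid NULL (a CHECK constraint passes when its expression is NULL) → nullable.
- invoice_id: CHECK does not forbid NULL (a CHECK constraint passes when its expression is NULL) → nullable.
- ip: no NOT NULL constraint applies → nullable.
- secret: CHECK does not forbid NULL (a CHECK constraint passes when its expression is NULL) → nullable.
- name: UNIQUE does not imply NOT NULL → nullable.
- payload: no NOT NULL constraint applies → nullable.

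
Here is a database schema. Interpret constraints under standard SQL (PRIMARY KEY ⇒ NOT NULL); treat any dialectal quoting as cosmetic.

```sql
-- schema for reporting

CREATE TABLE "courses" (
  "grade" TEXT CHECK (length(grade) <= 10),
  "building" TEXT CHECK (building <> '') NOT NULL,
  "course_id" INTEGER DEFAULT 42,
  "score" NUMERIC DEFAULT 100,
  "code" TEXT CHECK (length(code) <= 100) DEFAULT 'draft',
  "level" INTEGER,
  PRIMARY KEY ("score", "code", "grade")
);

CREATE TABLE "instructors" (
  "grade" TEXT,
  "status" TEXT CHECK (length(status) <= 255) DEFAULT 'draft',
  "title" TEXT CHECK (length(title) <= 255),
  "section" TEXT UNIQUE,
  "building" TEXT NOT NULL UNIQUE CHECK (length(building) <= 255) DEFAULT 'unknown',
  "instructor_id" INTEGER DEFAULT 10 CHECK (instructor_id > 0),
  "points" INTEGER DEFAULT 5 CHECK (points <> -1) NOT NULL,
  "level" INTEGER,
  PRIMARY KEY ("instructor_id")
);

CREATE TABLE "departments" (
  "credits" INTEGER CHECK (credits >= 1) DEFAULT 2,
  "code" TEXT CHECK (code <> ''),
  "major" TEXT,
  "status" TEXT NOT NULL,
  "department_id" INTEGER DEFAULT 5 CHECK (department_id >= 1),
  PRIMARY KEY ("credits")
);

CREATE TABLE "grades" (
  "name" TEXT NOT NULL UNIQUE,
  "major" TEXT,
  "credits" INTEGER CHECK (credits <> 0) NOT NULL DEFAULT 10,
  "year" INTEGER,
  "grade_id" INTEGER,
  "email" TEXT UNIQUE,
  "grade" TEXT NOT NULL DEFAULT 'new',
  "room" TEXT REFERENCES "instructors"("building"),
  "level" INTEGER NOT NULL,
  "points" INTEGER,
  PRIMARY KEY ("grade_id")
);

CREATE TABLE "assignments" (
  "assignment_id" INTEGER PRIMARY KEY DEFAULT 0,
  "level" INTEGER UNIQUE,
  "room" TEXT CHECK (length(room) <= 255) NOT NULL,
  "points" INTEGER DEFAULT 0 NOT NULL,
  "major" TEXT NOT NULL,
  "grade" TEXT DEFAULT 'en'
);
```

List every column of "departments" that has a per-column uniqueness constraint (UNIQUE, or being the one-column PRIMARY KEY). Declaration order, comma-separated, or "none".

credits

- credits: single-column PRIMARY KEY → unique.
- code: no UNIQUE or single-column PK constraint.
- major: no UNIQUE or single-column PK constraint.
- status: no UNIQUE or single-column PK constraint.
- department_id: no UNIQUE or single-column PK constraint.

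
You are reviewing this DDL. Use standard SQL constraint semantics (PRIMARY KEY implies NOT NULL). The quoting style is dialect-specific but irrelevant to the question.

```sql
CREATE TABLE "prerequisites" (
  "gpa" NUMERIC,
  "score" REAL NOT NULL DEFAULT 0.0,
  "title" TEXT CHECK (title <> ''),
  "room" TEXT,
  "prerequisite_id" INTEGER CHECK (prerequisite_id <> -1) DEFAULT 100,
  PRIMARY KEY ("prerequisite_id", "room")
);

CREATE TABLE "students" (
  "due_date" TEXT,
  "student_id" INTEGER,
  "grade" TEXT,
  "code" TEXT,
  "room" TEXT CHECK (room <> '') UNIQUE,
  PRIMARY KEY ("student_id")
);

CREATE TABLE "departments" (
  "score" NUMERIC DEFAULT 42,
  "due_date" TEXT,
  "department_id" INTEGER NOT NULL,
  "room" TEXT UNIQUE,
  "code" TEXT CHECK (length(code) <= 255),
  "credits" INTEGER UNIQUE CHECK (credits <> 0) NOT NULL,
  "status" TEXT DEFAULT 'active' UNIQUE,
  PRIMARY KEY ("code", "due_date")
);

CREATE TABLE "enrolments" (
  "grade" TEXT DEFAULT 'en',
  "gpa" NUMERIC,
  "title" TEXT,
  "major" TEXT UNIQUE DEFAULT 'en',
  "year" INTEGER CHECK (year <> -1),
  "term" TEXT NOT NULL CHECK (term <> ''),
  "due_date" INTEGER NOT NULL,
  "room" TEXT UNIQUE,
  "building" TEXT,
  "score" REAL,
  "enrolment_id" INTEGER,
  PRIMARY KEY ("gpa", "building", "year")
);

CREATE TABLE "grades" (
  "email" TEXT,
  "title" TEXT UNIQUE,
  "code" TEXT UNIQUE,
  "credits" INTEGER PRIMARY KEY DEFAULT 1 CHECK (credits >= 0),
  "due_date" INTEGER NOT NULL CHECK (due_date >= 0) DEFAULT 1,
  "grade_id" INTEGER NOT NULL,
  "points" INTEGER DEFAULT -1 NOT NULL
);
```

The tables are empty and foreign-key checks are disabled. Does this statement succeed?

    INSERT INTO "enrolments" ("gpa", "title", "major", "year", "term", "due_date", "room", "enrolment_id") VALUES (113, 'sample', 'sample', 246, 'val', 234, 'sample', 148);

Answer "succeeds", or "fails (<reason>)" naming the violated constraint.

fails (NOT NULL on building)

building is omitted from the column list and has no DEFAULT, so it would receive NULL.
But building is part of the PRIMARY KEY (implied NOT NULL).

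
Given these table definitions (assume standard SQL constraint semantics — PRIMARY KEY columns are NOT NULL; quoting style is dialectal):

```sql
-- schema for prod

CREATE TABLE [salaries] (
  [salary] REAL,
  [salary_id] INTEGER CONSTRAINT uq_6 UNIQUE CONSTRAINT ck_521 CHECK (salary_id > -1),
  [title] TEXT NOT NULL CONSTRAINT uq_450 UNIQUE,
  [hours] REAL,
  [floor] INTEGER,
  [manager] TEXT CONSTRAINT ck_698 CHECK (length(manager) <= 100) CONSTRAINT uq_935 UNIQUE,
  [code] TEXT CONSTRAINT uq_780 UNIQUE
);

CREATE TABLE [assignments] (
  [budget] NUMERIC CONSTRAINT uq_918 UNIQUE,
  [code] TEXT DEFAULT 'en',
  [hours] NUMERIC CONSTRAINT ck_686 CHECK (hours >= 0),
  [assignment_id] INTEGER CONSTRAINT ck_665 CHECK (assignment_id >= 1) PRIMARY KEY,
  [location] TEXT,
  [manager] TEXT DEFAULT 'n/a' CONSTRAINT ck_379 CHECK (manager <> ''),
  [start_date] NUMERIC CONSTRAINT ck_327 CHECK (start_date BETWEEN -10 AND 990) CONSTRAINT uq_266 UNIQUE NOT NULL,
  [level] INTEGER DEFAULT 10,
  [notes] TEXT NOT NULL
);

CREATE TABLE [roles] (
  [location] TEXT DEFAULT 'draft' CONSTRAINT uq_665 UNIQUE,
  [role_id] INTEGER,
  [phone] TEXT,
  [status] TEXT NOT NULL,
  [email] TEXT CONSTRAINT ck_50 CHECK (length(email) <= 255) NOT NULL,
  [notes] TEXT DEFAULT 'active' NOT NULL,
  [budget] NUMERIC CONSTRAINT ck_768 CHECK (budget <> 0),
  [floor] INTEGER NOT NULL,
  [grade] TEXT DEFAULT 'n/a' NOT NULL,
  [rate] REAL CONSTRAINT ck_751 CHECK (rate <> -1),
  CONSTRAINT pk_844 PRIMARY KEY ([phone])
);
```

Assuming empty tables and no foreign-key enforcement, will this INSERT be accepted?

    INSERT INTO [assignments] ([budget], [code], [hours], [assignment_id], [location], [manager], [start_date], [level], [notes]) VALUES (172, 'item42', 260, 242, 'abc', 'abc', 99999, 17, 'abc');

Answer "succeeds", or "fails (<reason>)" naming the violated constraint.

The value 99999 for start_date violates CHECK (start_date BETWEEN -10 AND 990).

fails (CHECK on start_date)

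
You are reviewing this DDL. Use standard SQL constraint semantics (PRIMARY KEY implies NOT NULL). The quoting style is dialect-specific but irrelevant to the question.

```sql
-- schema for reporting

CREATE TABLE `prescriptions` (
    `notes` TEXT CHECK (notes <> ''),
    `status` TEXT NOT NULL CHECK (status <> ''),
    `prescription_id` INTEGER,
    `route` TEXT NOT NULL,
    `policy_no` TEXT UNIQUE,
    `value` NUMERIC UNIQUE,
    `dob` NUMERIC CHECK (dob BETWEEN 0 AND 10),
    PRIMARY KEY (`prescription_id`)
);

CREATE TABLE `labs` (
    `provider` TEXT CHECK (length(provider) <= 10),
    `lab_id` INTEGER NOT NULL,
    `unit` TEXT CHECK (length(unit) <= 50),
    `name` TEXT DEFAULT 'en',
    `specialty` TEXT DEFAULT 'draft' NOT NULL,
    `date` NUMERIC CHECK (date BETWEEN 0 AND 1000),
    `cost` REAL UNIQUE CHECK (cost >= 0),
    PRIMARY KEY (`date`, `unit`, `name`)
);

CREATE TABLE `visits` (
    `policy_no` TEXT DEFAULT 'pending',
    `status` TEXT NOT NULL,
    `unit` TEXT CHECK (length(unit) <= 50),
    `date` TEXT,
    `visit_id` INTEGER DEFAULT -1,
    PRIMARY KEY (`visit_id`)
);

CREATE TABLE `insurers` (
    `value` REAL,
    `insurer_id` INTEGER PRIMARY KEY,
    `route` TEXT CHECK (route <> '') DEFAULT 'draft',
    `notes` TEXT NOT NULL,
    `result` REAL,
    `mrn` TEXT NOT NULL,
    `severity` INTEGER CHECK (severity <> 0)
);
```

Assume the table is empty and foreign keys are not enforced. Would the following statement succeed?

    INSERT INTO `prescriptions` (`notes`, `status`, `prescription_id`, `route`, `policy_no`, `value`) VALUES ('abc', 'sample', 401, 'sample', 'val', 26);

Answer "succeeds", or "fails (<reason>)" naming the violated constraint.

succeeds

NOT NULL columns: prescription_id is supplied; route is supplied; status is supplied.
CHECK constraints: 'abc' satisfies (notes <> ''); 'sample' satisfies (status <> '').
No constraint is violated.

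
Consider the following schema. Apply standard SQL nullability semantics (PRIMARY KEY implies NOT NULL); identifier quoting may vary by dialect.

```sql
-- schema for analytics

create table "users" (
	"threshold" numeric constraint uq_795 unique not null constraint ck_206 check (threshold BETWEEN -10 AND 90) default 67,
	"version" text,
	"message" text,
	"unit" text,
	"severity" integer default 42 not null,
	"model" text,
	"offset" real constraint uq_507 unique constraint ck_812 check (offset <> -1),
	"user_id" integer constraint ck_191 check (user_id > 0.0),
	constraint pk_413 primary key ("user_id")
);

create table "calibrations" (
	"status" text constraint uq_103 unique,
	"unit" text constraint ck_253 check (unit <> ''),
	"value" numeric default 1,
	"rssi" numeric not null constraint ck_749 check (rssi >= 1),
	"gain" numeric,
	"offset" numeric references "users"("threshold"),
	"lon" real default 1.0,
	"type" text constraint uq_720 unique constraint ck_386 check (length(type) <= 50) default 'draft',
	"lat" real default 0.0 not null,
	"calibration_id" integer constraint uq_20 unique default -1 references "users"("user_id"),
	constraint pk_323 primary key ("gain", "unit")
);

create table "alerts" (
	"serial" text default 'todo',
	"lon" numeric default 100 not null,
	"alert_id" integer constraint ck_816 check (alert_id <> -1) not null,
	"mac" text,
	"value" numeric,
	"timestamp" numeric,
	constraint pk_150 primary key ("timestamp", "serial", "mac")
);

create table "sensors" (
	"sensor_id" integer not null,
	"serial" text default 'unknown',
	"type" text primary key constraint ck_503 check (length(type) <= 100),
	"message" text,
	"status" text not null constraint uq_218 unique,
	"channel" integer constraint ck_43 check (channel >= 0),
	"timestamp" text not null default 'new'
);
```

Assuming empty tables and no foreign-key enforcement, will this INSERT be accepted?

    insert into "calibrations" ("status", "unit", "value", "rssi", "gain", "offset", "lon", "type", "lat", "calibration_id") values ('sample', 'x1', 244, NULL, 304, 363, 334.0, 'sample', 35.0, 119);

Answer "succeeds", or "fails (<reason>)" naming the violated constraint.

rssi is explicitly set to NULL, but rssi is declared NOT NULL.

fails (NOT NULL on rssi)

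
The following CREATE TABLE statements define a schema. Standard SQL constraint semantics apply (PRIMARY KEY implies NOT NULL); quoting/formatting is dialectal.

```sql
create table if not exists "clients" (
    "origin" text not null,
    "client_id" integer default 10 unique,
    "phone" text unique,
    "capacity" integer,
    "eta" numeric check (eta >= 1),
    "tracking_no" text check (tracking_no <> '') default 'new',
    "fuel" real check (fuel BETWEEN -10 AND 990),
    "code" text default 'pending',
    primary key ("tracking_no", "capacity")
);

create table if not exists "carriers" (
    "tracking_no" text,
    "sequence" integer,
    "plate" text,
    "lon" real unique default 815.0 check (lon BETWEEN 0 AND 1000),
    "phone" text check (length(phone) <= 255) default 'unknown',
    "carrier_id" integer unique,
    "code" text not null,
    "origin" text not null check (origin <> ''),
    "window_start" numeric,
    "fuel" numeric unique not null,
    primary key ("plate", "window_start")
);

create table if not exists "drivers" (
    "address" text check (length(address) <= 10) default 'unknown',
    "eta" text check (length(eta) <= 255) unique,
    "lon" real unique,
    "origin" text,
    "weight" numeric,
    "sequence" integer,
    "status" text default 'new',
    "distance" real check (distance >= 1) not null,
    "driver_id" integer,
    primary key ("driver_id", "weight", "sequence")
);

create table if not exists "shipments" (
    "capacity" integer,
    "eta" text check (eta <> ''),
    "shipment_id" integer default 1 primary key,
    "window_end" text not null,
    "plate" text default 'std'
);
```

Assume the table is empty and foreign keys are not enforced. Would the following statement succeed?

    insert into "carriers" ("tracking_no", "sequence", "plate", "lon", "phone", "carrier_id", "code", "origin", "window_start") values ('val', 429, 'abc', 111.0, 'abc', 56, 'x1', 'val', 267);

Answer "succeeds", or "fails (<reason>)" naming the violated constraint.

fails (NOT NULL on fuel)

fuel is omitted from the column list and has no DEFAULT, so it would receive NULL.
But fuel is declared NOT NULL.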